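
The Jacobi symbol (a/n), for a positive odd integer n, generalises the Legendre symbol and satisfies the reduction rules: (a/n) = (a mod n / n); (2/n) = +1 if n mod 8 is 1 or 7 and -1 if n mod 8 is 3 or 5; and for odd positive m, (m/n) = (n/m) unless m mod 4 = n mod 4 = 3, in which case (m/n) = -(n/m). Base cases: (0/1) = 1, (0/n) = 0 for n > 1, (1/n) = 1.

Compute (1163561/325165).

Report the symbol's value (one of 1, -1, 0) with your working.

(1163561/325165) = (188066/325165)   [reduce mod 325165]
188066 = 2^1·94033; (2/325165) = -1 since 325165 mod 8 = 5, so (188066/325165) = (-1)^1·(94033/325165); sign now -1
reciprocity: (94033/325165) = +1·(325165/94033) since 94033 mod 4 = 1, 325165 mod 4 = 1; sign now -1
(325165/94033) = (43066/94033)   [reduce mod 94033]
43066 = 2^1·21533; (2/94033) = +1 since 94033 mod 8 = 1, so (43066/94033) = (+1)^1·(21533/94033); sign now -1
reciprocity: (21533/94033) = +1·(94033/21533) since 21533 mod 4 = 1, 94033 mod 4 = 1; sign now -1
(94033/21533) = (7901/21533)   [reduce mod 21533]
reciprocity: (7901/21533) = +1·(21533/7901) since 7901 mod 4 = 1, 21533 mod 4 = 1; sign now -1
(21533/7901) = (5731/7901)   [reduce mod 7901]
reciprocity: (5731/7901) = +1·(7901/5731) since 5731 mod 4 = 3, 7901 mod 4 = 1; sign now -1
(7901/5731) = (2170/5731)   [reduce mod 5731]
2170 = 2^1·1085; (2/5731) = -1 since 5731 mod 8 = 3, so (2170/5731) = (-1)^1·(1085/5731); sign now +1
reciprocity: (1085/5731) = +1·(5731/1085) since 1085 mod 4 = 1, 5731 mod 4 = 3; sign now +1
(5731/1085) = (306/1085)   [reduce mod 1085]
306 = 2^1·153; (2/1085) = -1 since 1085 mod 8 = 5, so (306/1085) = (-1)^1·(153/1085); sign now -1
reciprocity: (153/1085) = +1·(1085/153) since 153 mod 4 = 1, 1085 mod 4 = 1; sign now -1
(1085/153) = (14/153)   [reduce mod 153]
14 = 2^1·7; (2/153) = +1 since 153 mod 8 = 1, so (14/153) = (+1)^1·(7/153); sign now -1
reciprocity: (7/153) = +1·(153/7) since 7 mod 4 = 3, 153 mod 4 = 1; sign now -1
(153/7) = (6/7)   [reduce mod 7]
6 = 2^1·3; (2/7) = +1 since 7 mod 8 = 7, so (6/7) = (+1)^1·(3/7); sign now -1
reciprocity: (3/7) = -1·(7/3) since 3 mod 4 = 3, 7 mod 4 = 3; sign now +1
(7/3) = (1/3)   [reduce mod 3]
(1/3) = 1; final value = sign = +1

1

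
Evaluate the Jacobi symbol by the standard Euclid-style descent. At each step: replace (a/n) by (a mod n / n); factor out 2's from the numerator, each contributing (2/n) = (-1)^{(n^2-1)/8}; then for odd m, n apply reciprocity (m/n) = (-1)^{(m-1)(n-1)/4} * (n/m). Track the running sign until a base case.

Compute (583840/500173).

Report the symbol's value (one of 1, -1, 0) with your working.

1

(583840/500173) = (83667/500173)   [reduce mod 500173]
reciprocity: (83667/500173) = +1·(500173/83667) since 83667 mod 4 = 3, 500173 mod 4 = 1; sign now +1
(500173/83667) = (81838/83667)   [reduce mod 83667]
81838 = 2^1·40919; (2/83667) = -1 since 83667 mod 8 = 3, so (81838/83667) = (-1)^1·(40919/83667); sign now -1
reciprocity: (40919/83667) = -1·(83667/40919) since 40919 mod 4 = 3, 83667 mod 4 = 3; sign now +1
(83667/40919) = (1829/40919)   [reduce mod 40919]
reciprocity: (1829/40919) = +1·(40919/1829) since 1829 mod 4 = 1, 40919 mod 4 = 3; sign now +1
(40919/1829) = (681/1829)   [reduce mod 1829]
reciprocity: (681/1829) = +1·(1829/681) since 681 mod 4 = 1, 1829 mod 4 = 1; sign now +1
(1829/681) = (467/681)   [reduce mod 681]
reciprocity: (467/681) = +1·(681/467) since 467 mod 4 = 3, 681 mod 4 = 1; sign now +1
(681/467) = (214/467)   [reduce mod 467]
214 = 2^1·107; (2/467) = -1 since 467 mod 8 = 3, so (214/467) = (-1)^1·(107/467); sign now -1
reciprocity: (107/467) = -1·(467/107) since 107 mod 4 = 3, 467 mod 4 = 3; sign now +1
(467/107) = (39/107)   [reduce mod 107]
reciprocity: (39/107) = -1·(107/39) since 39 mod 4 = 3, 107 mod 4 = 3; sign now -1
(107/39) = (29/39)   [reduce mod 39]
reciprocity: (29/39) = +1·(39/29) since 29 mod 4 = 1, 39 mod 4 = 3; sign now -1
(39/29) = (10/29)   [reduce mod 29]
10 = 2^1·5; (2/29) = -1 since 29 mod 8 = 5, so (10/29) = (-1)^1·(5/29); sign now +1
reciprocity: (5/29) = +1·(29/5) since 5 mod 4 = 1, 29 mod 4 = 1; sign now +1
(29/5) = (4/5)   [reduce mod 5]
4 = 2^2·1; (2/5) = -1 since 5 mod 8 = 5, so (4/5) = (-1)^2·(1/5); sign now +1
(1/5) = 1; final value = sign = +1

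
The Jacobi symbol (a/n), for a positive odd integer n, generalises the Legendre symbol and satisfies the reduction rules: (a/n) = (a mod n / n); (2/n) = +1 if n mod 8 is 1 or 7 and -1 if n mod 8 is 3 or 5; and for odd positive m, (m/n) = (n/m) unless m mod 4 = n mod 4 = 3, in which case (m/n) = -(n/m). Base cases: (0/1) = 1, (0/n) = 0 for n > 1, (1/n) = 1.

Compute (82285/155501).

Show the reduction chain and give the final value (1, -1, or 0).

1

flip (82285/155501) -> (155501/82285): both odd, 82285 mod 4 = 1, 155501 mod 4 = 1, so the flip contributes +1; sign now +1
(155501/82285): 155501 mod 82285 = 73216, so (155501/82285) = (73216/82285)
factor out 2^9: 73216 = 2^9·143; with 82285 mod 8 = 5, (2/82285) = -1; sign now -1; continue with (143/82285)
flip (143/82285) -> (82285/143): both odd, 143 mod 4 = 3, 82285 mod 4 = 1, so the flip contributes +1; sign now -1
(82285/143): 82285 mod 143 = 60, so (82285/143) = (60/143)
factor out 2^2: 60 = 2^2·15; with 143 mod 8 = 7, (2/143) = +1; sign now -1; continue with (15/143)
flip (15/143) -> (143/15): both odd, 15 mod 4 = 3, 143 mod 4 = 3, so the flip contributes -1; sign now +1
(143/15): 143 mod 15 = 8, so (143/15) = (8/15)
factor out 2^3: 8 = 2^3·1; with 15 mod 8 = 7, (2/15) = +1; sign now +1; continue with (1/15)
reached (1/15) = 1, so the symbol is +1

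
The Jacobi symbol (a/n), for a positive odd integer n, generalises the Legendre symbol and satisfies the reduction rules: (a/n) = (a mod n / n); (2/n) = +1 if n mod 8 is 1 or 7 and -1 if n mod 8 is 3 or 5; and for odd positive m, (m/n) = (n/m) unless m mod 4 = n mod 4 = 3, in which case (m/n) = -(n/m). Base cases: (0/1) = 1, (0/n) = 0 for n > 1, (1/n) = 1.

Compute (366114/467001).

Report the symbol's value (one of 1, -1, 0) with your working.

factor out 2^1: 366114 = 2^1·183057; with 467001 mod 8 = 1, (2/467001) = +1; sign now +1; continue with (183057/467001)
flip (183057/467001) -> (467001/183057): both odd, 183057 mod 4 = 1, 467001 mod 4 = 1, so the flip contributes +1; sign now +1
(467001/183057): 467001 mod 183057 = 100887, so (467001/183057) = (100887/183057)
flip (100887/183057) -> (183057/100887): both odd, 100887 mod 4 = 3, 183057 mod 4 = 1, so the flip contributes +1; sign now +1
(183057/100887): 183057 mod 100887 = 82170, so (183057/100887) = (82170/100887)
factor out 2^1: 82170 = 2^1·41085; with 100887 mod 8 = 7, (2/100887) = +1; sign now +1; continue with (41085/100887)
flip (41085/100887) -> (100887/41085): both odd, 41085 mod 4 = 1, 100887 mod 4 = 3, so the flip contributes +1; sign now +1
(100887/41085): 100887 mod 41085 = 18717, so (100887/41085) = (18717/41085)
flip (18717/41085) -> (41085/18717): both odd, 18717 mod 4 = 1, 41085 mod 4 = 1, so the flip contributes +1; sign now +1
(41085/18717): 41085 mod 18717 = 3651, so (41085/18717) = (3651/18717)
flip (3651/18717) -> (18717/3651): both odd, 3651 mod 4 = 3, 18717 mod 4 = 1, so the flip contributes +1; sign now +1
(18717/3651): 18717 mod 3651 = 462, so (18717/3651) = (462/3651)
factor out 2^1: 462 = 2^1·231; with 3651 mod 8 = 3, (2/3651) = -1; sign now -1; continue with (231/3651)
flip (231/3651) -> (3651/231): both odd, 231 mod 4 = 3, 3651 mod 4 = 3, so the flip contributes -1; sign now +1
(3651/231): 3651 mod 231 = 186, so (3651/231) = (186/231)
factor out 2^1: 186 = 2^1·93; with 231 mod 8 = 7, (2/231) = +1; sign now +1; continue with (93/231)
flip (93/231) -> (231/93): both odd, 93 mod 4 = 1, 231 mod 4 = 3, so the flip contributes +1; sign now +1
(231/93): 231 mod 93 = 45, so (231/93) = (45/93)
flip (45/93) -> (93/45): both odd, 45 mod 4 = 1, 93 mod 4 = 1, so the flip contributes +1; sign now +1
(93/45): 93 mod 45 = 3, so (93/45) = (3/45)
flip (3/45) -> (45/3): both odd, 3 mod 4 = 3, 45 mod 4 = 1, so the flip contributes +1; sign now +1
(45/3): 45 mod 3 = 0, so (45/3) = (0/3)
reached (0/3); gcd(a, n) > 1, so (0/3) = 0 and the symbol is 0

0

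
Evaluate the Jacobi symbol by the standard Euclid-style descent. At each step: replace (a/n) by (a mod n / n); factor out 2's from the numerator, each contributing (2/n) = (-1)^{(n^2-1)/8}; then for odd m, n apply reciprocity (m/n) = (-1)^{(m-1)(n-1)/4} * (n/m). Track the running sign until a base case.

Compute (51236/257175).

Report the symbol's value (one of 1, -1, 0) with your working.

-1

factor out 2^2: 51236 = 2^2·12809; with 257175 mod 8 = 7, (2/257175) = +1; sign now +1; continue with (12809/257175)
flip (12809/257175) -> (257175/12809): both odd, 12809 mod 4 = 1, 257175 mod 4 = 3, so the flip contributes +1; sign now +1
(257175/12809): 257175 mod 12809 = 995, so (257175/12809) = (995/12809)
flip (995/12809) -> (12809/995): both odd, 995 mod 4 = 3, 12809 mod 4 = 1, so the flip contributes +1; sign now +1
(12809/995): 12809 mod 995 = 869, so (12809/995) = (869/995)
flip (869/995) -> (995/869): both odd, 869 mod 4 = 1, 995 mod 4 = 3, so the flip contributes +1; sign now +1
(995/869): 995 mod 869 = 126, so (995/869) = (126/869)
factor out 2^1: 126 = 2^1·63; with 869 mod 8 = 5, (2/869) = -1; sign now -1; continue with (63/869)
flip (63/869) -> (869/63): both odd, 63 mod 4 = 3, 869 mod 4 = 1, so the flip contributes +1; sign now -1
(869/63): 869 mod 63 = 50, so (869/63) = (50/63)
factor out 2^1: 50 = 2^1·25; with 63 mod 8 = 7, (2/63) = +1; sign now -1; continue with (25/63)
flip (25/63) -> (63/25): both odd, 25 mod 4 = 1, 63 mod 4 = 3, so the flip contributes +1; sign now -1
(63/25): 63 mod 25 = 13, so (63/25) = (13/25)
flip (13/25) -> (25/13): both odd, 13 mod 4 = 1, 25 mod 4 = 1, so the flip contributes +1; sign now -1
(25/13): 25 mod 13 = 12, so (25/13) = (12/13)
factor out 2^2: 12 = 2^2·3; with 13 mod 8 = 5, (2/13) = -1; sign now -1; continue with (3/13)
flip (3/13) -> (13/3): both odd, 3 mod 4 = 3, 13 mod 4 = 1, so the flip contributes +1; sign now -1
(13/3): 13 mod 3 = 1, so (13/3) = (1/3)
reached (1/3) = 1, so the symbol is -1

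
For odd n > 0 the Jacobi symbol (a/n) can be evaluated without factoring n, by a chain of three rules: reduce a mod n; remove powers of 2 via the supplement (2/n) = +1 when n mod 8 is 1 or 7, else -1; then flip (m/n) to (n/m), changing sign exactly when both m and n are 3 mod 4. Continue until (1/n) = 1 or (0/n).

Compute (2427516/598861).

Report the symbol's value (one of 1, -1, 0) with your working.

0

(2427516/598861): 2427516 mod 598861 = 32072, so (2427516/598861) = (32072/598861)
factor out 2^3: 32072 = 2^3·4009; with 598861 mod 8 = 5, (2/598861) = -1; sign now -1; continue with (4009/598861)
flip (4009/598861) -> (598861/4009): both odd, 4009 mod 4 = 1, 598861 mod 4 = 1, so the flip contributes +1; sign now -1
(598861/4009): 598861 mod 4009 = 1520, so (598861/4009) = (1520/4009)
factor out 2^4: 1520 = 2^4·95; with 4009 mod 8 = 1, (2/4009) = +1; sign now -1; continue with (95/4009)
flip (95/4009) -> (4009/95): both odd, 95 mod 4 = 3, 4009 mod 4 = 1, so the flip contributes +1; sign now -1
(4009/95): 4009 mod 95 = 19, so (4009/95) = (19/95)
flip (19/95) -> (95/19): both odd, 19 mod 4 = 3, 95 mod 4 = 3, so the flip contributes -1; sign now +1
(95/19): 95 mod 19 = 0, so (95/19) = (0/19)
reached (0/19); gcd(a, n) > 1, so (0/19) = 0 and the symbol is 0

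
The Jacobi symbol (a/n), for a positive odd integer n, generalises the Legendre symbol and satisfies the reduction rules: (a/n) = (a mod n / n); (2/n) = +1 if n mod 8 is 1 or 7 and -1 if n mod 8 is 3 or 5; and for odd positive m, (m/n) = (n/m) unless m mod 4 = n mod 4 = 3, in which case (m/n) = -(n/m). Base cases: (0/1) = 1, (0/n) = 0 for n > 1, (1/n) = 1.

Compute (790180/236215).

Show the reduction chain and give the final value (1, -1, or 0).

(790180/236215): 790180 mod 236215 = 81535, so (790180/236215) = (81535/236215)
flip (81535/236215) -> (236215/81535): both odd, 81535 mod 4 = 3, 236215 mod 4 = 3, so the flip contributes -1; sign now -1
(236215/81535): 236215 mod 81535 = 73145, so (236215/81535) = (73145/81535)
flip (73145/81535) -> (81535/73145): both odd, 73145 mod 4 = 1, 81535 mod 4 = 3, so the flip contributes +1; sign now -1
(81535/73145): 81535 mod 73145 = 8390, so (81535/73145) = (8390/73145)
factor out 2^1: 8390 = 2^1·4195; with 73145 mod 8 = 1, (2/73145) = +1; sign now -1; continue with (4195/73145)
flip (4195/73145) -> (73145/4195): both odd, 4195 mod 4 = 3, 73145 mod 4 = 1, so the flip contributes +1; sign now -1
(73145/4195): 73145 mod 4195 = 1830, so (73145/4195) = (1830/4195)
factor out 2^1: 1830 = 2^1·915; with 4195 mod 8 = 3, (2/4195) = -1; sign now +1; continue with (915/4195)
flip (915/4195) -> (4195/915): both odd, 915 mod 4 = 3, 4195 mod 4 = 3, so the flip contributes -1; sign now -1
(4195/915): 4195 mod 915 = 535, so (4195/915) = (535/915)
flip (535/915) -> (915/535): both odd, 535 mod 4 = 3, 915 mod 4 = 3, so the flip contributes -1; sign now +1
(915/535): 915 mod 535 = 380, so (915/535) = (380/535)
factor out 2^2: 380 = 2^2·95; with 535 mod 8 = 7, (2/535) = +1; sign now +1; continue with (95/535)
flip (95/535) -> (535/95): both odd, 95 mod 4 = 3, 535 mod 4 = 3, so the flip contributes -1; sign now -1
(535/95): 535 mod 95 = 60, so (535/95) = (60/95)
factor out 2^2: 60 = 2^2·15; with 95 mod 8 = 7, (2/95) = +1; sign now -1; continue with (15/95)
flip (15/95) -> (95/15): both odd, 15 mod 4 = 3, 95 mod 4 = 3, so the flip contributes -1; sign now +1
(95/15): 95 mod 15 = 5, so (95/15) = (5/15)
flip (5/15) -> (15/5): both odd, 5 mod 4 = 1, 15 mod 4 = 3, so the flip contributes +1; sign now +1
(15/5): 15 mod 5 = 0, so (15/5) = (0/5)
reached (0/5); gcd(a, n) > 1, so (0/5) = 0 and the symbol is 0

0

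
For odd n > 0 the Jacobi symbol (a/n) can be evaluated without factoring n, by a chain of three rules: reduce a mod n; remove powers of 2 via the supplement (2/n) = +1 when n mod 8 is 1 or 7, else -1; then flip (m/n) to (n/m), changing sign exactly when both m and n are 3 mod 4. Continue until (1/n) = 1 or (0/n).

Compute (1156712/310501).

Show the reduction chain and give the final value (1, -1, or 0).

(1156712/310501): 1156712 mod 310501 = 225209, so (1156712/310501) = (225209/310501)
flip (225209/310501) -> (310501/225209): both odd, 225209 mod 4 = 1, 310501 mod 4 = 1, so the flip contributes +1; sign now +1
(310501/225209): 310501 mod 225209 = 85292, so (310501/225209) = (85292/225209)
factor out 2^2: 85292 = 2^2·21323; with 225209 mod 8 = 1, (2/225209) = +1; sign now +1; continue with (21323/225209)
flip (21323/225209) -> (225209/21323): both odd, 21323 mod 4 = 3, 225209 mod 4 = 1, so the flip contributes +1; sign now +1
(225209/21323): 225209 mod 21323 = 11979, so (225209/21323) = (11979/21323)
flip (11979/21323) -> (21323/11979): both odd, 11979 mod 4 = 3, 21323 mod 4 = 3, so the flip contributes -1; sign now -1
(21323/11979): 21323 mod 11979 = 9344, so (21323/11979) = (9344/11979)
factor out 2^7: 9344 = 2^7·73; with 11979 mod 8 = 3, (2/11979) = -1; sign now +1; continue with (73/11979)
flip (73/11979) -> (11979/73): both odd, 73 mod 4 = 1, 11979 mod 4 = 3, so the flip contributes +1; sign now +1
(11979/73): 11979 mod 73 = 7, so (11979/73) = (7/73)
flip (7/73) -> (73/7): both odd, 7 mod 4 = 3, 73 mod 4 = 1, so the flip contributes +1; sign now +1
(73/7): 73 mod 7 = 3, so (73/7) = (3/7)
flip (3/7) -> (7/3): both odd, 3 mod 4 = 3, 7 mod 4 = 3, so the flip contributes -1; sign now -1
(7/3): 7 mod 3 = 1, so (7/3) = (1/3)
reached (1/3) = 1, so the symbol is -1

-1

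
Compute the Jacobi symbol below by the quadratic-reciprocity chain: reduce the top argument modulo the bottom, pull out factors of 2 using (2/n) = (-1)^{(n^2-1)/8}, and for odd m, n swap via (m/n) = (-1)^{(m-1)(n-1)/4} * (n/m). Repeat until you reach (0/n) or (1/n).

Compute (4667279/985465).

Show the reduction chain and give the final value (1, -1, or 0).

(4667279/985465): 4667279 mod 985465 = 725419, so (4667279/985465) = (725419/985465)
flip (725419/985465) -> (985465/725419): both odd, 725419 mod 4 = 3, 985465 mod 4 = 1, so the flip contributes +1; sign now +1
(985465/725419): 985465 mod 725419 = 260046, so (985465/725419) = (260046/725419)
factor out 2^1: 260046 = 2^1·130023; with 725419 mod 8 = 3, (2/725419) = -1; sign now -1; continue with (130023/725419)
flip (130023/725419) -> (725419/130023): both odd, 130023 mod 4 = 3, 725419 mod 4 = 3, so the flip contributes -1; sign now +1
(725419/130023): 725419 mod 130023 = 75304, so (725419/130023) = (75304/130023)
factor out 2^3: 75304 = 2^3·9413; with 130023 mod 8 = 7, (2/130023) = +1; sign now +1; continue with (9413/130023)
flip (9413/130023) -> (130023/9413): both odd, 9413 mod 4 = 1, 130023 mod 4 = 3, so the flip contributes +1; sign now +1
(130023/9413): 130023 mod 9413 = 7654, so (130023/9413) = (7654/9413)
factor out 2^1: 7654 = 2^1·3827; with 9413 mod 8 = 5, (2/9413) = -1; sign now -1; continue with (3827/9413)
flip (3827/9413) -> (9413/3827): both odd, 3827 mod 4 = 3, 9413 mod 4 = 1, so the flip contributes +1; sign now -1
(9413/3827): 9413 mod 3827 = 1759, so (9413/3827) = (1759/3827)
flip (1759/3827) -> (3827/1759): both odd, 1759 mod 4 = 3, 3827 mod 4 = 3, so the flip contributes -1; sign now +1
(3827/1759): 3827 mod 1759 = 309, so (3827/1759) = (309/1759)
flip (309/1759) -> (1759/309): both odd, 309 mod 4 = 1, 1759 mod 4 = 3, so the flip contributes +1; sign now +1
(1759/309): 1759 mod 309 = 214, so (1759/309) = (214/309)
factor out 2^1: 214 = 2^1·107; with 309 mod 8 = 5, (2/309) = -1; sign now -1; continue with (107/309)
flip (107/309) -> (309/107): both odd, 107 mod 4 = 3, 309 mod 4 = 1, so the flip contributes +1; sign now -1
(309/107): 309 mod 107 = 95, so (309/107) = (95/107)
flip (95/107) -> (107/95): both odd, 95 mod 4 = 3, 107 mod 4 = 3, so the flip contributes -1; sign now +1
(107/95): 107 mod 95 = 12, so (107/95) = (12/95)
factor out 2^2: 12 = 2^2·3; with 95 mod 8 = 7, (2/95) = +1; sign now +1; continue with (3/95)
flip (3/95) -> (95/3): both odd, 3 mod 4 = 3, 95 mod 4 = 3, so the flip contributes -1; sign now -1
(95/3): 95 mod 3 = 2, so (95/3) = (2/3)
factor out 2^1: 2 = 2^1·1; with 3 mod 8 = 3, (2/3) = -1; sign now +1; continue with (1/3)
reached (1/3) = 1, so the symbol is +1

1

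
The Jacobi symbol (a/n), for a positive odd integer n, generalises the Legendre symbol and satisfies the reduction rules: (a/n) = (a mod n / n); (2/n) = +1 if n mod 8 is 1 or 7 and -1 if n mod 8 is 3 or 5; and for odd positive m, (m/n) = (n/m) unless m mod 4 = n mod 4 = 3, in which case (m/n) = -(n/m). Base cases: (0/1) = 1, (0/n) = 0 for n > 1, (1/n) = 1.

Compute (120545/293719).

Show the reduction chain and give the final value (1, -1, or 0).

flip (120545/293719) -> (293719/120545): both odd, 120545 mod 4 = 1, 293719 mod 4 = 3, so the flip contributes +1; sign now +1
(293719/120545): 293719 mod 120545 = 52629, so (293719/120545) = (52629/120545)
flip (52629/120545) -> (120545/52629): both odd, 52629 mod 4 = 1, 120545 mod 4 = 1, so the flip contributes +1; sign now +1
(120545/52629): 120545 mod 52629 = 15287, so (120545/52629) = (15287/52629)
flip (15287/52629) -> (52629/15287): both odd, 15287 mod 4 = 3, 52629 mod 4 = 1, so the flip contributes +1; sign now +1
(52629/15287): 52629 mod 15287 = 6768, so (52629/15287) = (6768/15287)
factor out 2^4: 6768 = 2^4·423; with 15287 mod 8 = 7, (2/15287) = +1; sign now +1; continue with (423/15287)
flip (423/15287) -> (15287/423): both odd, 423 mod 4 = 3, 15287 mod 4 = 3, so the flip contributes -1; sign now -1
(15287/423): 15287 mod 423 = 59, so (15287/423) = (59/423)
flip (59/423) -> (423/59): both odd, 59 mod 4 = 3, 423 mod 4 = 3, so the flip contributes -1; sign now +1
(423/59): 423 mod 59 = 10, so (423/59) = (10/59)
factor out 2^1: 10 = 2^1·5; with 59 mod 8 = 3, (2/59) = -1; sign now -1; continue with (5/59)
flip (5/59) -> (59/5): both odd, 5 mod 4 = 1, 59 mod 4 = 3, so the flip contributes +1; sign now -1
(59/5): 59 mod 5 = 4, so (59/5) = (4/5)
factor out 2^2: 4 = 2^2·1; with 5 mod 8 = 5, (2/5) = -1; sign now -1; continue with (1/5)
reached (1/5) = 1, so the symbol is -1

-1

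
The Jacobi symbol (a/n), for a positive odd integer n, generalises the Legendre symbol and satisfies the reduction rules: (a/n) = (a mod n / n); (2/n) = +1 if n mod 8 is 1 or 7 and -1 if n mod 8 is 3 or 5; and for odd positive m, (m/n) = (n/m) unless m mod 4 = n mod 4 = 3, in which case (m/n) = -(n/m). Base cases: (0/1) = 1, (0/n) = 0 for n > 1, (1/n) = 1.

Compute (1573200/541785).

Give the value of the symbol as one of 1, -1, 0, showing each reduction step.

(1573200/541785) = (489630/541785)   [reduce mod 541785]
489630 = 2^1·244815; (2/541785) = +1 since 541785 mod 8 = 1, so (489630/541785) = (+1)^1·(244815/541785); sign now +1
reciprocity: (244815/541785) = +1·(541785/244815) since 244815 mod 4 = 3, 541785 mod 4 = 1; sign now +1
(541785/244815) = (52155/244815)   [reduce mod 244815]
reciprocity: (52155/244815) = -1·(244815/52155) since 52155 mod 4 = 3, 244815 mod 4 = 3; sign now -1
(244815/52155) = (36195/52155)   [reduce mod 52155]
reciprocity: (36195/52155) = -1·(52155/36195) since 36195 mod 4 = 3, 52155 mod 4 = 3; sign now +1
(52155/36195) = (15960/36195)   [reduce mod 36195]
15960 = 2^3·1995; (2/36195) = -1 since 36195 mod 8 = 3, so (15960/36195) = (-1)^3·(1995/36195); sign now -1
reciprocity: (1995/36195) = -1·(36195/1995) since 1995 mod 4 = 3, 36195 mod 4 = 3; sign now +1
(36195/1995) = (285/1995)   [reduce mod 1995]
reciprocity: (285/1995) = +1·(1995/285) since 285 mod 4 = 1, 1995 mod 4 = 3; sign now +1
(1995/285) = (0/285)   [reduce mod 285]
(0/285) = 0   [gcd(a, n) > 1]; final value = 0

0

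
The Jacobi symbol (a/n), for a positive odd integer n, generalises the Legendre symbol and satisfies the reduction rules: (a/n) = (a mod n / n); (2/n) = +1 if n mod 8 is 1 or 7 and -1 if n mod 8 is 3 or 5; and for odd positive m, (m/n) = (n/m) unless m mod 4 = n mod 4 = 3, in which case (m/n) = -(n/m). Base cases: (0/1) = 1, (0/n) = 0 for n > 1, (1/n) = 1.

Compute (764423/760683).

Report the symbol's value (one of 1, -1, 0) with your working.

0

(764423/760683): 764423 mod 760683 = 3740, so (764423/760683) = (3740/760683)
factor out 2^2: 3740 = 2^2·935; with 760683 mod 8 = 3, (2/760683) = -1; sign now +1; continue with (935/760683)
flip (935/760683) -> (760683/935): both odd, 935 mod 4 = 3, 760683 mod 4 = 3, so the flip contributes -1; sign now -1
(760683/935): 760683 mod 935 = 528, so (760683/935) = (528/935)
factor out 2^4: 528 = 2^4·33; with 935 mod 8 = 7, (2/935) = +1; sign now -1; continue with (33/935)
flip (33/935) -> (935/33): both odd, 33 mod 4 = 1, 935 mod 4 = 3, so the flip contributes +1; sign now -1
(935/33): 935 mod 33 = 11, so (935/33) = (11/33)
flip (11/33) -> (33/11): both odd, 11 mod 4 = 3, 33 mod 4 = 1, so the flip contributes +1; sign now -1
(33/11): 33 mod 11 = 0, so (33/11) = (0/11)
reached (0/11); gcd(a, n) > 1, so (0/11) = 0 and the symbol is 0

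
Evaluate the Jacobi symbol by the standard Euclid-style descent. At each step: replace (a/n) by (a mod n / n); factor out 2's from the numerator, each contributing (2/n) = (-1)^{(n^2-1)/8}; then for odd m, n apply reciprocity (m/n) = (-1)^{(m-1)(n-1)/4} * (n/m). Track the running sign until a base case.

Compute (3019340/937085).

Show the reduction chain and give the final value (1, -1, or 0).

0

(3019340/937085) = (208085/937085)   [reduce mod 937085]
reciprocity: (208085/937085) = +1·(937085/208085) since 208085 mod 4 = 1, 937085 mod 4 = 1; sign now +1
(937085/208085) = (104745/208085)   [reduce mod 208085]
reciprocity: (104745/208085) = +1·(208085/104745) since 104745 mod 4 = 1, 208085 mod 4 = 1; sign now +1
(208085/104745) = (103340/104745)   [reduce mod 104745]
103340 = 2^2·25835; (2/104745) = +1 since 104745 mod 8 = 1, so (103340/104745) = (+1)^2·(25835/104745); sign now +1
reciprocity: (25835/104745) = +1·(104745/25835) since 25835 mod 4 = 3, 104745 mod 4 = 1; sign now +1
(104745/25835) = (1405/25835)   [reduce mod 25835]
reciprocity: (1405/25835) = +1·(25835/1405) since 1405 mod 4 = 1, 25835 mod 4 = 3; sign now +1
(25835/1405) = (545/1405)   [reduce mod 1405]
reciprocity: (545/1405) = +1·(1405/545) since 545 mod 4 = 1, 1405 mod 4 = 1; sign now +1
(1405/545) = (315/545)   [reduce mod 545]
reciprocity: (315/545) = +1·(545/315) since 315 mod 4 = 3, 545 mod 4 = 1; sign now +1
(545/315) = (230/315)   [reduce mod 315]
230 = 2^1·115; (2/315) = -1 since 315 mod 8 = 3, so (230/315) = (-1)^1·(115/315); sign now -1
reciprocity: (115/315) = -1·(315/115) since 115 mod 4 = 3, 315 mod 4 = 3; sign now +1
(315/115) = (85/115)   [reduce mod 115]
reciprocity: (85/115) = +1·(115/85) since 85 mod 4 = 1, 115 mod 4 = 3; sign now +1
(115/85) = (30/85)   [reduce mod 85]
30 = 2^1·15; (2/85) = -1 since 85 mod 8 = 5, so (30/85) = (-1)^1·(15/85); sign now -1
reciprocity: (15/85) = +1·(85/15) since 15 mod 4 = 3, 85 mod 4 = 1; sign now -1
(85/15) = (10/15)   [reduce mod 15]
10 = 2^1·5; (2/15) = +1 since 15 mod 8 = 7, so (10/15) = (+1)^1·(5/15); sign now -1
reciprocity: (5/15) = +1·(15/5) since 5 mod 4 = 1, 15 mod 4 = 3; sign now -1
(15/5) = (0/5)   [reduce mod 5]
(0/5) = 0   [gcd(a, n) > 1]; final value = 0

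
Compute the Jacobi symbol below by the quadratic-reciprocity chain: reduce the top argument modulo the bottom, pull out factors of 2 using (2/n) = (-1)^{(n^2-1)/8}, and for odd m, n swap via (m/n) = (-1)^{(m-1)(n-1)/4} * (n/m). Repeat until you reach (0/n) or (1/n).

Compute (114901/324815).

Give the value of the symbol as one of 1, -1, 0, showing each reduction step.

flip (114901/324815) -> (324815/114901): both odd, 114901 mod 4 = 1, 324815 mod 4 = 3, so the flip contributes +1; sign now +1
(324815/114901): 324815 mod 114901 = 95013, so (324815/114901) = (95013/114901)
flip (95013/114901) -> (114901/95013): both odd, 95013 mod 4 = 1, 114901 mod 4 = 1, so the flip contributes +1; sign now +1
(114901/95013): 114901 mod 95013 = 19888, so (114901/95013) = (19888/95013)
factor out 2^4: 19888 = 2^4·1243; with 95013 mod 8 = 5, (2/95013) = -1; sign now +1; continue with (1243/95013)
flip (1243/95013) -> (95013/1243): both odd, 1243 mod 4 = 3, 95013 mod 4 = 1, so the flip contributes +1; sign now +1
(95013/1243): 95013 mod 1243 = 545, so (95013/1243) = (545/1243)
flip (545/1243) -> (1243/545): both odd, 545 mod 4 = 1, 1243 mod 4 = 3, so the flip contributes +1; sign now +1
(1243/545): 1243 mod 545 = 153, so (1243/545) = (153/545)
flip (153/545) -> (545/153): both odd, 153 mod 4 = 1, 545 mod 4 = 1, so the flip contributes +1; sign now +1
(545/153): 545 mod 153 = 86, so (545/153) = (86/153)
factor out 2^1: 86 = 2^1·43; with 153 mod 8 = 1, (2/153) = +1; sign now +1; continue with (43/153)
flip (43/153) -> (153/43): both odd, 43 mod 4 = 3, 153 mod 4 = 1, so the flip contributes +1; sign now +1
(153/43): 153 mod 43 = 24, so (153/43) = (24/43)
factor out 2^3: 24 = 2^3·3; with 43 mod 8 = 3, (2/43) = -1; sign now -1; continue with (3/43)
flip (3/43) -> (43/3): both odd, 3 mod 4 = 3, 43 mod 4 = 3, so the flip contributes -1; sign now +1
(43/3): 43 mod 3 = 1, so (43/3) = (1/3)
reached (1/3) = 1, so the symbol is +1

1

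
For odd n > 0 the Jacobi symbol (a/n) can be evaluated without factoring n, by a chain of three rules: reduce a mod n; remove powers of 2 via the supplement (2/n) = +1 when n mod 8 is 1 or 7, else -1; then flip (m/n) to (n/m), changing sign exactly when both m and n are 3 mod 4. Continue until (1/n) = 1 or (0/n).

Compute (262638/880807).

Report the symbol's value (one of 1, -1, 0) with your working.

factor out 2^1: 262638 = 2^1·131319; with 880807 mod 8 = 7, (2/880807) = +1; sign now +1; continue with (131319/880807)
flip (131319/880807) -> (880807/131319): both odd, 131319 mod 4 = 3, 880807 mod 4 = 3, so the flip contributes -1; sign now -1
(880807/131319): 880807 mod 131319 = 92893, so (880807/131319) = (92893/131319)
flip (92893/131319) -> (131319/92893): both odd, 92893 mod 4 = 1, 131319 mod 4 = 3, so the flip contributes +1; sign now -1
(131319/92893): 131319 mod 92893 = 38426, so (131319/92893) = (38426/92893)
factor out 2^1: 38426 = 2^1·19213; with 92893 mod 8 = 5, (2/92893) = -1; sign now +1; continue with (19213/92893)
flip (19213/92893) -> (92893/19213): both odd, 19213 mod 4 = 1, 92893 mod 4 = 1, so the flip contributes +1; sign now +1
(92893/19213): 92893 mod 19213 = 16041, so (92893/19213) = (16041/19213)
flip (16041/19213) -> (19213/16041): both odd, 16041 mod 4 = 1, 19213 mod 4 = 1, so the flip contributes +1; sign now +1
(19213/16041): 19213 mod 16041 = 3172, so (19213/16041) = (3172/16041)
factor out 2^2: 3172 = 2^2·793; with 16041 mod 8 = 1, (2/16041) = +1; sign now +1; continue with (793/16041)
flip (793/16041) -> (16041/793): both odd, 793 mod 4 = 1, 16041 mod 4 = 1, so the flip contributes +1; sign now +1
(16041/793): 16041 mod 793 = 181, so (16041/793) = (181/793)
flip (181/793) -> (793/181): both odd, 181 mod 4 = 1, 793 mod 4 = 1, so the flip contributes +1; sign now +1
(793/181): 793 mod 181 = 69, so (793/181) = (69/181)
flip (69/181) -> (181/69): both odd, 69 mod 4 = 1, 181 mod 4 = 1, so the flip contributes +1; sign now +1
(181/69): 181 mod 69 = 43, so (181/69) = (43/69)
flip (43/69) -> (69/43): both odd, 43 mod 4 = 3, 69 mod 4 = 1, so the flip contributes +1; sign now +1
(69/43): 69 mod 43 = 26, so (69/43) = (26/43)
factor out 2^1: 26 = 2^1·13; with 43 mod 8 = 3, (2/43) = -1; sign now -1; continue with (13/43)
flip (13/43) -> (43/13): both odd, 13 mod 4 = 1, 43 mod 4 = 3, so the flip contributes +1; sign now -1
(43/13): 43 mod 13 = 4, so (43/13) = (4/13)
factor out 2^2: 4 = 2^2·1; with 13 mod 8 = 5, (2/13) = -1; sign now -1; continue with (1/13)
reached (1/13) = 1, so the symbol is -1

-1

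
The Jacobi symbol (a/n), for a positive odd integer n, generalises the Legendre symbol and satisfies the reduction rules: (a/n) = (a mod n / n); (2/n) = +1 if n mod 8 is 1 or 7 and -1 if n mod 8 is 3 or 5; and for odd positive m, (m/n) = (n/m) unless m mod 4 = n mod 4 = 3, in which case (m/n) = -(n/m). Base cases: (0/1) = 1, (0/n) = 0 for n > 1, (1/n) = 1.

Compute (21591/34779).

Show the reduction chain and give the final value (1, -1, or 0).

0

flip (21591/34779) -> (34779/21591): both odd, 21591 mod 4 = 3, 34779 mod 4 = 3, so the flip contributes -1; sign now -1
(34779/21591): 34779 mod 21591 = 13188, so (34779/21591) = (13188/21591)
factor out 2^2: 13188 = 2^2·3297; with 21591 mod 8 = 7, (2/21591) = +1; sign now -1; continue with (3297/21591)
flip (3297/21591) -> (21591/3297): both odd, 3297 mod 4 = 1, 21591 mod 4 = 3, so the flip contributes +1; sign now -1
(21591/3297): 21591 mod 3297 = 1809, so (21591/3297) = (1809/3297)
flip (1809/3297) -> (3297/1809): both odd, 1809 mod 4 = 1, 3297 mod 4 = 1, so the flip contributes +1; sign now -1
(3297/1809): 3297 mod 1809 = 1488, so (3297/1809) = (1488/1809)
factor out 2^4: 1488 = 2^4·93; with 1809 mod 8 = 1, (2/1809) = +1; sign now -1; continue with (93/1809)
flip (93/1809) -> (1809/93): both odd, 93 mod 4 = 1, 1809 mod 4 = 1, so the flip contributes +1; sign now -1
(1809/93): 1809 mod 93 = 42, so (1809/93) = (42/93)
factor out 2^1: 42 = 2^1·21; with 93 mod 8 = 5, (2/93) = -1; sign now +1; continue with (21/93)
flip (21/93) -> (93/21): both odd, 21 mod 4 = 1, 93 mod 4 = 1, so the flip contributes +1; sign now +1
(93/21): 93 mod 21 = 9, so (93/21) = (9/21)
flip (9/21) -> (21/9): both odd, 9 mod 4 = 1, 21 mod 4 = 1, so the flip contributes +1; sign now +1
(21/9): 21 mod 9 = 3, so (21/9) = (3/9)
flip (3/9) -> (9/3): both odd, 3 mod 4 = 3, 9 mod 4 = 1, so the flip contributes +1; sign now +1
(9/3): 9 mod 3 = 0, so (9/3) = (0/3)
reached (0/3); gcd(a, n) > 1, so (0/3) = 0 and the symbol is 0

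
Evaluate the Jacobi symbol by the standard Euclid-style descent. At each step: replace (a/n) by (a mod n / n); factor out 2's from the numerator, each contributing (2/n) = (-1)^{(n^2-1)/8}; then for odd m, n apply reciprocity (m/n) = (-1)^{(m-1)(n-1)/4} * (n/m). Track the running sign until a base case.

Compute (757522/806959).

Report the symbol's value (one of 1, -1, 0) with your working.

757522 = 2^1·378761; (2/806959) = +1 since 806959 mod 8 = 7, so (757522/806959) = (+1)^1·(378761/806959); sign now +1
reciprocity: (378761/806959) = +1·(806959/378761) since 378761 mod 4 = 1, 806959 mod 4 = 3; sign now +1
(806959/378761) = (49437/378761)   [reduce mod 378761]
reciprocity: (49437/378761) = +1·(378761/49437) since 49437 mod 4 = 1, 378761 mod 4 = 1; sign now +1
(378761/49437) = (32702/49437)   [reduce mod 49437]
32702 = 2^1·16351; (2/49437) = -1 since 49437 mod 8 = 5, so (32702/49437) = (-1)^1·(16351/49437); sign now -1
reciprocity: (16351/49437) = +1·(49437/16351) since 16351 mod 4 = 3, 49437 mod 4 = 1; sign now -1
(49437/16351) = (384/16351)   [reduce mod 16351]
384 = 2^7·3; (2/16351) = +1 since 16351 mod 8 = 7, so (384/16351) = (+1)^7·(3/16351); sign now -1
reciprocity: (3/16351) = -1·(16351/3) since 3 mod 4 = 3, 16351 mod 4 = 3; sign now +1
(16351/3) = (1/3)   [reduce mod 3]
(1/3) = 1; final value = sign = +1

1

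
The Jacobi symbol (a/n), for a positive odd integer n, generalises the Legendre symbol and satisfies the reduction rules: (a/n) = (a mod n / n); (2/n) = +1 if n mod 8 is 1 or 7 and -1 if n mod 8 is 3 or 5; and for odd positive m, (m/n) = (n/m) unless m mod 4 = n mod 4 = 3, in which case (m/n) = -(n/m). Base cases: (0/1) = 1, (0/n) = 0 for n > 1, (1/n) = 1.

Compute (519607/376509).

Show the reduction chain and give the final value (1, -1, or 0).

(519607/376509): 519607 mod 376509 = 143098, so (519607/376509) = (143098/376509)
factor out 2^1: 143098 = 2^1·71549; with 376509 mod 8 = 5, (2/376509) = -1; sign now -1; continue with (71549/376509)
flip (71549/376509) -> (376509/71549): both odd, 71549 mod 4 = 1, 376509 mod 4 = 1, so the flip contributes +1; sign now -1
(376509/71549): 376509 mod 71549 = 18764, so (376509/71549) = (18764/71549)
factor out 2^2: 18764 = 2^2·4691; with 71549 mod 8 = 5, (2/71549) = -1; sign now -1; continue with (4691/71549)
flip (4691/71549) -> (71549/4691): both odd, 4691 mod 4 = 3, 71549 mod 4 = 1, so the flip contributes +1; sign now -1
(71549/4691): 71549 mod 4691 = 1184, so (71549/4691) = (1184/4691)
factor out 2^5: 1184 = 2^5·37; with 4691 mod 8 = 3, (2/4691) = -1; sign now +1; continue with (37/4691)
flip (37/4691) -> (4691/37): both odd, 37 mod 4 = 1, 4691 mod 4 = 3, so the flip contributes +1; sign now +1
(4691/37): 4691 mod 37 = 29, so (4691/37) = (29/37)
flip (29/37) -> (37/29): both odd, 29 mod 4 = 1, 37 mod 4 = 1, so the flip contributes +1; sign now +1
(37/29): 37 mod 29 = 8, so (37/29) = (8/29)
factor out 2^3: 8 = 2^3·1; with 29 mod 8 = 5, (2/29) = -1; sign now -1; continue with (1/29)
reached (1/29) = 1, so the symbol is -1

-1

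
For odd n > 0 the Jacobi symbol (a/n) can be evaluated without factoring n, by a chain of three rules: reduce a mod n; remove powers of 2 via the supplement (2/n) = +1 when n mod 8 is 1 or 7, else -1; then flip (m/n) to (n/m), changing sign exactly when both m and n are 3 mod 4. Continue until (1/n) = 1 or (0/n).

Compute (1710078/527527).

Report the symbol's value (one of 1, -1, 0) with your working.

1

(1710078/527527) = (127497/527527)   [reduce mod 527527]
reciprocity: (127497/527527) = +1·(527527/127497) since 127497 mod 4 = 1, 527527 mod 4 = 3; sign now +1
(527527/127497) = (17539/127497)   [reduce mod 127497]
reciprocity: (17539/127497) = +1·(127497/17539) since 17539 mod 4 = 3, 127497 mod 4 = 1; sign now +1
(127497/17539) = (4724/17539)   [reduce mod 17539]
4724 = 2^2·1181; (2/17539) = -1 since 17539 mod 8 = 3, so (4724/17539) = (-1)^2·(1181/17539); sign now +1
reciprocity: (1181/17539) = +1·(17539/1181) since 1181 mod 4 = 1, 17539 mod 4 = 3; sign now +1
(17539/1181) = (1005/1181)   [reduce mod 1181]
reciprocity: (1005/1181) = +1·(1181/1005) since 1005 mod 4 = 1, 1181 mod 4 = 1; sign now +1
(1181/1005) = (176/1005)   [reduce mod 1005]
176 = 2^4·11; (2/1005) = -1 since 1005 mod 8 = 5, so (176/1005) = (-1)^4·(11/1005); sign now +1
reciprocity: (11/1005) = +1·(1005/11) since 11 mod 4 = 3, 1005 mod 4 = 1; sign now +1
(1005/11) = (4/11)   [reduce mod 11]
4 = 2^2·1; (2/11) = -1 since 11 mod 8 = 3, so (4/11) = (-1)^2·(1/11); sign now +1
(1/11) = 1; final value = sign = +1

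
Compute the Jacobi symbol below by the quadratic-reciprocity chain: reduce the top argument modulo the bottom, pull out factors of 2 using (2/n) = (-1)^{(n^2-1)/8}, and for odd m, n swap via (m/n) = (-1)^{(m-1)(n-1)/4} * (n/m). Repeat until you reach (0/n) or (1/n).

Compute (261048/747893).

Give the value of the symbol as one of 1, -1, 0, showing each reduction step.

factor out 2^3: 261048 = 2^3·32631; with 747893 mod 8 = 5, (2/747893) = -1; sign now -1; continue with (32631/747893)
flip (32631/747893) -> (747893/32631): both odd, 32631 mod 4 = 3, 747893 mod 4 = 1, so the flip contributes +1; sign now -1
(747893/32631): 747893 mod 32631 = 30011, so (747893/32631) = (30011/32631)
flip (30011/32631) -> (32631/30011): both odd, 30011 mod 4 = 3, 32631 mod 4 = 3, so the flip contributes -1; sign now +1
(32631/30011): 32631 mod 30011 = 2620, so (32631/30011) = (2620/30011)
factor out 2^2: 2620 = 2^2·655; with 30011 mod 8 = 3, (2/30011) = -1; sign now +1; continue with (655/30011)
flip (655/30011) -> (30011/655): both odd, 655 mod 4 = 3, 30011 mod 4 = 3, so the flip contributes -1; sign now -1
(30011/655): 30011 mod 655 = 536, so (30011/655) = (536/655)
factor out 2^3: 536 = 2^3·67; with 655 mod 8 = 7, (2/655) = +1; sign now -1; continue with (67/655)
flip (67/655) -> (655/67): both odd, 67 mod 4 = 3, 655 mod 4 = 3, so the flip contributes -1; sign now +1
(655/67): 655 mod 67 = 52, so (655/67) = (52/67)
factor out 2^2: 52 = 2^2·13; with 67 mod 8 = 3, (2/67) = -1; sign now +1; continue with (13/67)
flip (13/67) -> (67/13): both odd, 13 mod 4 = 1, 67 mod 4 = 3, so the flip contributes +1; sign now +1
(67/13): 67 mod 13 = 2, so (67/13) = (2/13)
factor out 2^1: 2 = 2^1·1; with 13 mod 8 = 5, (2/13) = -1; sign now -1; continue with (1/13)
reached (1/13) = 1, so the symbol is -1

-1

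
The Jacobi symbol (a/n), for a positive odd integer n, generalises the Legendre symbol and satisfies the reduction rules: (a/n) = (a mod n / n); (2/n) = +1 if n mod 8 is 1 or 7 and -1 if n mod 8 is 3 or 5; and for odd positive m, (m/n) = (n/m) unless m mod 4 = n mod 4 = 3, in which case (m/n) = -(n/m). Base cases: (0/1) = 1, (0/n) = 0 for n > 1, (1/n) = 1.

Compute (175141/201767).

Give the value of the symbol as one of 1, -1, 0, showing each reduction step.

1

reciprocity: (175141/201767) = +1·(201767/175141) since 175141 mod 4 = 1, 201767 mod 4 = 3; sign now +1
(201767/175141) = (26626/175141)   [reduce mod 175141]
26626 = 2^1·13313; (2/175141) = -1 since 175141 mod 8 = 5, so (26626/175141) = (-1)^1·(13313/175141); sign now -1
reciprocity: (13313/175141) = +1·(175141/13313) since 13313 mod 4 = 1, 175141 mod 4 = 1; sign now -1
(175141/13313) = (2072/13313)   [reduce mod 13313]
2072 = 2^3·259; (2/13313) = +1 since 13313 mod 8 = 1, so (2072/13313) = (+1)^3·(259/13313); sign now -1
reciprocity: (259/13313) = +1·(13313/259) since 259 mod 4 = 3, 13313 mod 4 = 1; sign now -1
(13313/259) = (104/259)   [reduce mod 259]
104 = 2^3·13; (2/259) = -1 since 259 mod 8 = 3, so (104/259) = (-1)^3·(13/259); sign now +1
reciprocity: (13/259) = +1·(259/13) since 13 mod 4 = 1, 259 mod 4 = 3; sign now +1
(259/13) = (12/13)   [reduce mod 13]
12 = 2^2·3; (2/13) = -1 since 13 mod 8 = 5, so (12/13) = (-1)^2·(3/13); sign now +1
reciprocity: (3/13) = +1·(13/3) since 3 mod 4 = 3, 13 mod 4 = 1; sign now +1
(13/3) = (1/3)   [reduce mod 3]
(1/3) = 1; final value = sign = +1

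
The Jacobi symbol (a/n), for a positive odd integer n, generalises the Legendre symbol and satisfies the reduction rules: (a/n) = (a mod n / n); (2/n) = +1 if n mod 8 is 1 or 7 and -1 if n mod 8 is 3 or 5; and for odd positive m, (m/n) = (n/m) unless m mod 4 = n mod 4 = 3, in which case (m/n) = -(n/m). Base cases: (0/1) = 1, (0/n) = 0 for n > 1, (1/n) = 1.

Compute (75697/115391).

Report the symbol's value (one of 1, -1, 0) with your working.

reciprocity: (75697/115391) = +1·(115391/75697) since 75697 mod 4 = 1, 115391 mod 4 = 3; sign now +1
(115391/75697) = (39694/75697)   [reduce mod 75697]
39694 = 2^1·19847; (2/75697) = +1 since 75697 mod 8 = 1, so (39694/75697) = (+1)^1·(19847/75697); sign now +1
reciprocity: (19847/75697) = +1·(75697/19847) since 19847 mod 4 = 3, 75697 mod 4 = 1; sign now +1
(75697/19847) = (16156/19847)   [reduce mod 19847]
16156 = 2^2·4039; (2/19847) = +1 since 19847 mod 8 = 7, so (16156/19847) = (+1)^2·(4039/19847); sign now +1
reciprocity: (4039/19847) = -1·(19847/4039) since 4039 mod 4 = 3, 19847 mod 4 = 3; sign now -1
(19847/4039) = (3691/4039)   [reduce mod 4039]
reciprocity: (3691/4039) = -1·(4039/3691) since 3691 mod 4 = 3, 4039 mod 4 = 3; sign now +1
(4039/3691) = (348/3691)   [reduce mod 3691]
348 = 2^2·87; (2/3691) = -1 since 3691 mod 8 = 3, so (348/3691) = (-1)^2·(87/3691); sign now +1
reciprocity: (87/3691) = -1·(3691/87) since 87 mod 4 = 3, 3691 mod 4 = 3; sign now -1
(3691/87) = (37/87)   [reduce mod 87]
reciprocity: (37/87) = +1·(87/37) since 37 mod 4 = 1, 87 mod 4 = 3; sign now -1
(87/37) = (13/37)   [reduce mod 37]
reciprocity: (13/37) = +1·(37/13) since 13 mod 4 = 1, 37 mod 4 = 1; sign now -1
(37/13) = (11/13)   [reduce mod 13]
reciprocity: (11/13) = +1·(13/11) since 11 mod 4 = 3, 13 mod 4 = 1; sign now -1
(13/11) = (2/11)   [reduce mod 11]
2 = 2^1·1; (2/11) = -1 since 11 mod 8 = 3, so (2/11) = (-1)^1·(1/11); sign now +1
(1/11) = 1; final value = sign = +1

1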